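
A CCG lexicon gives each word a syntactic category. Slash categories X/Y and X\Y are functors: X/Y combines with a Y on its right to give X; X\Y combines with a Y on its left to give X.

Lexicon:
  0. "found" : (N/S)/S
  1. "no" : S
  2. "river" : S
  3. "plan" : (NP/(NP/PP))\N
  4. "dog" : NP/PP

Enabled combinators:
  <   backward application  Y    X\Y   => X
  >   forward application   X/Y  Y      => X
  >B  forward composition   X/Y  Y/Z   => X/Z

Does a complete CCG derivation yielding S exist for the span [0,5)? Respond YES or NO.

NO

(N/S)/S S S (NP/(NP/PP))\N NP/PP
CKY chart[0,5] = {NP}; S ∉ chart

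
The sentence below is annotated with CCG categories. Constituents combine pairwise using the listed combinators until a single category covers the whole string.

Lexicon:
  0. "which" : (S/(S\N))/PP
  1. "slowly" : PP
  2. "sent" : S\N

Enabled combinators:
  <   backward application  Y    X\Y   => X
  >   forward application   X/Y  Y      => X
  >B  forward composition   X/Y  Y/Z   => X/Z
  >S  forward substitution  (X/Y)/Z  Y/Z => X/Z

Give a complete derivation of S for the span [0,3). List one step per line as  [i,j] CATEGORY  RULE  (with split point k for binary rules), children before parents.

[0,1] (S/(S\N))/PP  lex  "which"
[1,2] PP  lex  "slowly"
[0,2] S/(S\N)  >  k=1
[2,3] S\N  lex  "sent"
[0,3] S  >  k=2

[0,3] S   >
  [0,2] S/(S\N)   >
    [0,1] "which" : (S/(S\N))/PP
    [1,2] "slowly" : PP
  [2,3] "sent" : S\N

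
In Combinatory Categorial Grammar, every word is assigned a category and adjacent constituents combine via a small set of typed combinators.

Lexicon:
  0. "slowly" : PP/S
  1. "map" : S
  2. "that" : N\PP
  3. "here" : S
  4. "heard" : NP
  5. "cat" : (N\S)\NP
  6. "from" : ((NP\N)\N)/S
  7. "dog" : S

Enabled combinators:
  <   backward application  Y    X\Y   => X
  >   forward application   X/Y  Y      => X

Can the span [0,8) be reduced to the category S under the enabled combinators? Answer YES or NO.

PP/S S N\PP S NP (N\S)\NP ((NP\N)\N)/S S
CKY chart[0,8] = {NP}; S ∉ chart

NO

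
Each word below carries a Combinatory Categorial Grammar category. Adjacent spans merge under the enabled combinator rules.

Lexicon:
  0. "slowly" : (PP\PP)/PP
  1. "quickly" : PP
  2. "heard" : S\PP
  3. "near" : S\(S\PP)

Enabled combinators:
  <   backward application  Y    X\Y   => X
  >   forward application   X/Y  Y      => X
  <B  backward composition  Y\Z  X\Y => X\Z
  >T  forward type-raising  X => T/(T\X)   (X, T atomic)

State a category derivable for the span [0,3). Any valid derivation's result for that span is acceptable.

S\PP

[0,4] S   <
  [0,3] S\PP   <B
    [0,2] PP\PP   >
      [0,1] "slowly" : (PP\PP)/PP
      [1,2] "quickly" : PP
    [2,3] "heard" : S\PP
  [3,4] "near" : S\(S\PP)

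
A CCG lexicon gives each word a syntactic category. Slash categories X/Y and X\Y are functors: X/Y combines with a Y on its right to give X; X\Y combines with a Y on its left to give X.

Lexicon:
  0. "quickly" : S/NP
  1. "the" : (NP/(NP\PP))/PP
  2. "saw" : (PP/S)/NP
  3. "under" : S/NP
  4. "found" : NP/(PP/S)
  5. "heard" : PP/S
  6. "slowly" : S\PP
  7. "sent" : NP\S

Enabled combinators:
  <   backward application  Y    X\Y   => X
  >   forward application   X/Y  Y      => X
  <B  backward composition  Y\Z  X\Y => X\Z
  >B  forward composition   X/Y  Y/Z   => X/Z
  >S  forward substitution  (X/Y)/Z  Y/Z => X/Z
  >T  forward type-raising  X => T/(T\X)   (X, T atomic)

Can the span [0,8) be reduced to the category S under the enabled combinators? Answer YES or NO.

YES

[0,8] S   >
  [0,1] "quickly" : S/NP
  [1,8] NP   >
    [1,6] NP/(NP\PP)   >
      [1,2] "the" : (NP/(NP\PP))/PP
      [2,6] PP   >
        [2,4] PP/NP   >S
          [2,3] "saw" : (PP/S)/NP
          [3,4] "under" : S/NP
        [4,6] NP   >
          [4,5] "found" : NP/(PP/S)
          [5,6] "heard" : PP/S
    [6,8] NP\PP   <B
      [6,7] "slowly" : S\PP
      [7,8] "sent" : NP\S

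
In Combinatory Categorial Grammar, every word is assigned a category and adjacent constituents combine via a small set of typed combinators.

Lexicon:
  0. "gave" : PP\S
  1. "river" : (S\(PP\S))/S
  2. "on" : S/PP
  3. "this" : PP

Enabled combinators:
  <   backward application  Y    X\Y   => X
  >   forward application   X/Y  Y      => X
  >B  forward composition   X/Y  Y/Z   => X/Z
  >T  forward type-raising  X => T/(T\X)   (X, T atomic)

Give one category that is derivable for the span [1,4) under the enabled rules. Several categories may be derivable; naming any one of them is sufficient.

S\(PP\S)

[0,4] S   <
  [0,1] "gave" : PP\S
  [1,4] S\(PP\S)   >
    [1,2] "river" : (S\(PP\S))/S
    [2,4] S   >
      [2,3] "on" : S/PP
      [3,4] "this" : PP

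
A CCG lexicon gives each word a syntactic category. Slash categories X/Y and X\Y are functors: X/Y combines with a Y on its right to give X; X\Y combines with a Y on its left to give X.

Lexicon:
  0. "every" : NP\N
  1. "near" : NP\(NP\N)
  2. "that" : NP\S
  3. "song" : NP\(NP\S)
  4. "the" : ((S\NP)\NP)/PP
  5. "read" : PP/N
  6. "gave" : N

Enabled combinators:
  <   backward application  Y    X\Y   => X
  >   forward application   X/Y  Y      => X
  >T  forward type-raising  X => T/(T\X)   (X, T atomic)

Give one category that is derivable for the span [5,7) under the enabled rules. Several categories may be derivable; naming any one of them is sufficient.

[0,7] S   <
  [0,2] NP   <
    [0,1] "every" : NP\N
    [1,2] "near" : NP\(NP\N)
  [2,7] S\NP   <
    [2,4] NP   <
      [2,3] "that" : NP\S
      [3,4] "song" : NP\(NP\S)
    [4,7] (S\NP)\NP   >
      [4,5] "the" : ((S\NP)\NP)/PP
      [5,7] PP   >
        [5,6] "read" : PP/N
        [6,7] "gave" : N

PP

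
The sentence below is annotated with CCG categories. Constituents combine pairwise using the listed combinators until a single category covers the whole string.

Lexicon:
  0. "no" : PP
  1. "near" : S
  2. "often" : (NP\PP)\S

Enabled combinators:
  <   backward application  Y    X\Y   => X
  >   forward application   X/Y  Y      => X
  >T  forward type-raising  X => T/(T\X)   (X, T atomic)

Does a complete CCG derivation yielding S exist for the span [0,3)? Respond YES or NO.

PP S (NP\PP)\S
CKY chart[0,3] = {N/(N\NP), NP, NP/(NP\NP), PP/(PP\NP), S/(S\NP)}; S ∉ chart

NO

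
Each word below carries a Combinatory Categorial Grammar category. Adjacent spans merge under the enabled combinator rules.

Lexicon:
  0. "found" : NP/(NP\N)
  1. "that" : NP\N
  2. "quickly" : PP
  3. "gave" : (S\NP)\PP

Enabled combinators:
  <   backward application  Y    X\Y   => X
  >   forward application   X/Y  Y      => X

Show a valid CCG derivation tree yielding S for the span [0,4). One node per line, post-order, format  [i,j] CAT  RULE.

[0,4] S   <
  [0,2] NP   >
    [0,1] "found" : NP/(NP\N)
    [1,2] "that" : NP\N
  [2,4] S\NP   <
    [2,3] "quickly" : PP
    [3,4] "gave" : (S\NP)\PP

[0,1] NP/(NP\N)  lex  "found"
[1,2] NP\N  lex  "that"
[0,2] NP  >  k=1
[2,3] PP  lex  "quickly"
[3,4] (S\NP)\PP  lex  "gave"
[2,4] S\NP  <  k=3
[0,4] S  <  k=2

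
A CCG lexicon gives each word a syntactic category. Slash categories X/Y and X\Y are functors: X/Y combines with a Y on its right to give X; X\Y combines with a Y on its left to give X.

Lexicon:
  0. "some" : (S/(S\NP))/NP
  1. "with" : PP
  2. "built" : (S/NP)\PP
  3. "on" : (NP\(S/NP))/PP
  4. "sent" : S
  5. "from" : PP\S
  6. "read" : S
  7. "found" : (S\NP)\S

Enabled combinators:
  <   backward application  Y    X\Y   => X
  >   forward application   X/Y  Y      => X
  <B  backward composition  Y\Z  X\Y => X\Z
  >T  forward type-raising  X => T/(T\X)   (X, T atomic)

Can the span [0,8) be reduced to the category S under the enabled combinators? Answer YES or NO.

YES

[0,8] S   >
  [0,6] S/(S\NP)   >
    [0,1] "some" : (S/(S\NP))/NP
    [1,6] NP   <
      [1,3] S/NP   <
        [1,2] "with" : PP
        [2,3] "built" : (S/NP)\PP
      [3,6] NP\(S/NP)   >
        [3,4] "on" : (NP\(S/NP))/PP
        [4,6] PP   <
          [4,5] "sent" : S
          [5,6] "from" : PP\S
  [6,8] S\NP   <
    [6,7] "read" : S
    [7,8] "found" : (S\NP)\S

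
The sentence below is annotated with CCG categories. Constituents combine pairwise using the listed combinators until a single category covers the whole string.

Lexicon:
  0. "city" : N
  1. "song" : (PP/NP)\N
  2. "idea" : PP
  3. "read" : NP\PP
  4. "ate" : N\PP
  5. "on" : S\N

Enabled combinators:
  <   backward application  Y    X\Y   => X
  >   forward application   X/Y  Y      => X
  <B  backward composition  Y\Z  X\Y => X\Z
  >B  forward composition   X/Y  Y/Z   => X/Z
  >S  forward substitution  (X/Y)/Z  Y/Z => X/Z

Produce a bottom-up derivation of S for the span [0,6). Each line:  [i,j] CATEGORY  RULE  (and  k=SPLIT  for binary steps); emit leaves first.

[0,6] S   <
  [0,5] N   <
    [0,4] PP   >
      [0,2] PP/NP   <
        [0,1] "city" : N
        [1,2] "song" : (PP/NP)\N
      [2,4] NP   <
        [2,3] "idea" : PP
        [3,4] "read" : NP\PP
    [4,5] "ate" : N\PP
  [5,6] "on" : S\N

[0,1] N  lex  "city"
[1,2] (PP/NP)\N  lex  "song"
[0,2] PP/NP  <  k=1
[2,3] PP  lex  "idea"
[3,4] NP\PP  lex  "read"
[2,4] NP  <  k=3
[0,4] PP  >  k=2
[4,5] N\PP  lex  "ate"
[0,5] N  <  k=4
[5,6] S\N  lex  "on"
[0,6] S  <  k=5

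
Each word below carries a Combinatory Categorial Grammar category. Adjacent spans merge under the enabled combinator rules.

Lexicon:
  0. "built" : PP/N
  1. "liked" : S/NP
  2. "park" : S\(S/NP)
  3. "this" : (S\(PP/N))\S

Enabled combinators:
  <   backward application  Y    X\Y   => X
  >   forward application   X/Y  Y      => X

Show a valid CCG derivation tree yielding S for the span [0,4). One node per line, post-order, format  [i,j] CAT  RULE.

[0,4] S   <
  [0,1] "built" : PP/N
  [1,4] S\(PP/N)   <
    [1,3] S   <
      [1,2] "liked" : S/NP
      [2,3] "park" : S\(S/NP)
    [3,4] "this" : (S\(PP/N))\S

[0,1] PP/N  lex  "built"
[1,2] S/NP  lex  "liked"
[2,3] S\(S/NP)  lex  "park"
[1,3] S  <  k=2
[3,4] (S\(PP/N))\S  lex  "this"
[1,4] S\(PP/N)  <  k=3
[0,4] S  <  k=1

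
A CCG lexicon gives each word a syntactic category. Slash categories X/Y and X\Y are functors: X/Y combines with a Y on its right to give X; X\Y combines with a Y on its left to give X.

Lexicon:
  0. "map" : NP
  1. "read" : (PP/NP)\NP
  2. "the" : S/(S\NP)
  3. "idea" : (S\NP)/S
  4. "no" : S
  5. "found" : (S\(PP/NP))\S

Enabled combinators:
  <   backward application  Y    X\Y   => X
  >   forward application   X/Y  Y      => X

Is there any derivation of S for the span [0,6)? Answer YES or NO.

YES

[0,6] S   <
  [0,2] PP/NP   <
    [0,1] "map" : NP
    [1,2] "read" : (PP/NP)\NP
  [2,6] S\(PP/NP)   <
    [2,5] S   >
      [2,3] "the" : S/(S\NP)
      [3,5] S\NP   >
        [3,4] "idea" : (S\NP)/S
        [4,5] "no" : S
    [5,6] "found" : (S\(PP/NP))\S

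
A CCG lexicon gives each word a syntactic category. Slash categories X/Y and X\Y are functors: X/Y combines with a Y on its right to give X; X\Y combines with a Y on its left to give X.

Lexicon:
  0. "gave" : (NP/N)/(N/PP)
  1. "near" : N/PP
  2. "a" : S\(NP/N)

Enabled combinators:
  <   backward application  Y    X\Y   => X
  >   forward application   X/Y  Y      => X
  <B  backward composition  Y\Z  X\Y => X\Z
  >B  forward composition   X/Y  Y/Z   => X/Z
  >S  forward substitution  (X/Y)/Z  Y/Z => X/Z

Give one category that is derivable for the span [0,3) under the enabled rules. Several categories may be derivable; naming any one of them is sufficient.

[0,3] S   <
  [0,2] NP/N   >
    [0,1] "gave" : (NP/N)/(N/PP)
    [1,2] "near" : N/PP
  [2,3] "a" : S\(NP/N)

S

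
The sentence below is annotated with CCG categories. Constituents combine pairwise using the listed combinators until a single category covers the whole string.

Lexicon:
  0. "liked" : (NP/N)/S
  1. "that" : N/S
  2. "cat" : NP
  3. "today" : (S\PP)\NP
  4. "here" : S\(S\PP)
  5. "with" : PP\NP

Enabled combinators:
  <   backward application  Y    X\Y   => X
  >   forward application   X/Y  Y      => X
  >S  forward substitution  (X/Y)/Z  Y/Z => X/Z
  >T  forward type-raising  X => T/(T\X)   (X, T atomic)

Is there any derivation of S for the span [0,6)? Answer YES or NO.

(NP/N)/S N/S NP (S\PP)\NP S\(S\PP) PP\NP
CKY chart[0,6] = {N/(N\PP), NP/(NP\PP), PP, PP/(PP\PP), S/(S\PP)}; S ∉ chart

NO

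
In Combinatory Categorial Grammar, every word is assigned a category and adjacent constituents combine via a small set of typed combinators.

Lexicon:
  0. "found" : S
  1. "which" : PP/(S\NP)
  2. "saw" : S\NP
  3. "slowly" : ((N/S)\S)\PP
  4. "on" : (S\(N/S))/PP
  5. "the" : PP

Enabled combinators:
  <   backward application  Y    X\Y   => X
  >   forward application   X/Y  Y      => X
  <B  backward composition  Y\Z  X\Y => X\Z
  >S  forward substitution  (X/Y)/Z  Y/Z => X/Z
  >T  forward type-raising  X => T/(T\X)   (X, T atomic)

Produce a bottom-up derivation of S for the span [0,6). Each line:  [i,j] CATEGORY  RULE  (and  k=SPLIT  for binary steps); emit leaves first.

[0,1] S  lex  "found"
[1,2] PP/(S\NP)  lex  "which"
[2,3] S\NP  lex  "saw"
[1,3] PP  >  k=2
[3,4] ((N/S)\S)\PP  lex  "slowly"
[1,4] (N/S)\S  <  k=3
[0,4] N/S  <  k=1
[4,5] (S\(N/S))/PP  lex  "on"
[5,6] PP  lex  "the"
[4,6] S\(N/S)  >  k=5
[0,6] S  <  k=4

[0,6] S   <
  [0,4] N/S   <
    [0,1] "found" : S
    [1,4] (N/S)\S   <
      [1,3] PP   >
        [1,2] "which" : PP/(S\NP)
        [2,3] "saw" : S\NP
      [3,4] "slowly" : ((N/S)\S)\PP
  [4,6] S\(N/S)   >
    [4,5] "on" : (S\(N/S))/PP
    [5,6] "the" : PP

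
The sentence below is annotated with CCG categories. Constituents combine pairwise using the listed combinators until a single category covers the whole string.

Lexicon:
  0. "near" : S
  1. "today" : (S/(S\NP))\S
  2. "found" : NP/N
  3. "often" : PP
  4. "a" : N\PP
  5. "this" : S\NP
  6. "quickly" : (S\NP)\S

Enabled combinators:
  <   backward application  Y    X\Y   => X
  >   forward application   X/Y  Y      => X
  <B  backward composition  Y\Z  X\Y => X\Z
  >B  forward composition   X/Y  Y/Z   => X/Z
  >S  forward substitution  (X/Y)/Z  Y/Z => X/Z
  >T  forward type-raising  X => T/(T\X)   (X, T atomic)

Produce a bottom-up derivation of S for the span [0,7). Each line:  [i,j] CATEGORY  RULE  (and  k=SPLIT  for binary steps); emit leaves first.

[0,1] S  lex  "near"
[1,2] (S/(S\NP))\S  lex  "today"
[0,2] S/(S\NP)  <  k=1
[2,3] NP/N  lex  "found"
[3,4] PP  lex  "often"
[4,5] N\PP  lex  "a"
[3,5] N  <  k=4
[2,5] NP  >  k=3
[5,6] S\NP  lex  "this"
[2,6] S  <  k=5
[6,7] (S\NP)\S  lex  "quickly"
[2,7] S\NP  <  k=6
[0,7] S  >  k=2

[0,7] S   >
  [0,2] S/(S\NP)   <
    [0,1] "near" : S
    [1,2] "today" : (S/(S\NP))\S
  [2,7] S\NP   <
    [2,6] S   <
      [2,5] NP   >
        [2,3] "found" : NP/N
        [3,5] N   <
          [3,4] "often" : PP
          [4,5] "a" : N\PP
      [5,6] "this" : S\NP
    [6,7] "quickly" : (S\NP)\S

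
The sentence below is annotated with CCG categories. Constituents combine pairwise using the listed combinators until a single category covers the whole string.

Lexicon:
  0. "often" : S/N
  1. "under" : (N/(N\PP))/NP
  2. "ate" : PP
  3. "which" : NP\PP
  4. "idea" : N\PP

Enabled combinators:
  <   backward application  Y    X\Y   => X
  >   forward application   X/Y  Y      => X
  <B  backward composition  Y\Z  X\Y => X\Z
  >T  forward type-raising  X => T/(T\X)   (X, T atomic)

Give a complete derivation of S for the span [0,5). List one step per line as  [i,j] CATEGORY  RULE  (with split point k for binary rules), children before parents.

[0,5] S   >
  [0,1] "often" : S/N
  [1,5] N   >
    [1,4] N/(N\PP)   >
      [1,2] "under" : (N/(N\PP))/NP
      [2,4] NP   >
        [2,3] NP/(NP\PP)   >T
          [2,3] "ate" : PP
        [3,4] "which" : NP\PP
    [4,5] "idea" : N\PP

[0,1] S/N  lex  "often"
[1,2] (N/(N\PP))/NP  lex  "under"
[2,3] PP  lex  "ate"
[2,3] NP/(NP\PP)  >T
[3,4] NP\PP  lex  "which"
[2,4] NP  >  k=3
[1,4] N/(N\PP)  >  k=2
[4,5] N\PP  lex  "idea"
[1,5] N  >  k=4
[0,5] S  >  k=1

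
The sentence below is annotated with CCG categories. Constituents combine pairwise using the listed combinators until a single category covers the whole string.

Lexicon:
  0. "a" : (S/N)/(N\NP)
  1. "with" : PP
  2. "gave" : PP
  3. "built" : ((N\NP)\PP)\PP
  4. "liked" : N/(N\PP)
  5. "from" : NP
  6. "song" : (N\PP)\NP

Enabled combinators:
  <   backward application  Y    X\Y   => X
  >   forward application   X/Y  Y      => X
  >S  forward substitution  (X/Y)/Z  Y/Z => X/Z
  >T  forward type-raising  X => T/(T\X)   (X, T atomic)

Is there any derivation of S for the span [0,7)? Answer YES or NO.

[0,7] S   >
  [0,4] S/N   >
    [0,1] "a" : (S/N)/(N\NP)
    [1,4] N\NP   <
      [1,2] "with" : PP
      [2,4] (N\NP)\PP   <
        [2,3] "gave" : PP
        [3,4] "built" : ((N\NP)\PP)\PP
  [4,7] N   >
    [4,5] "liked" : N/(N\PP)
    [5,7] N\PP   <
      [5,6] "from" : NP
      [6,7] "song" : (N\PP)\NP

YES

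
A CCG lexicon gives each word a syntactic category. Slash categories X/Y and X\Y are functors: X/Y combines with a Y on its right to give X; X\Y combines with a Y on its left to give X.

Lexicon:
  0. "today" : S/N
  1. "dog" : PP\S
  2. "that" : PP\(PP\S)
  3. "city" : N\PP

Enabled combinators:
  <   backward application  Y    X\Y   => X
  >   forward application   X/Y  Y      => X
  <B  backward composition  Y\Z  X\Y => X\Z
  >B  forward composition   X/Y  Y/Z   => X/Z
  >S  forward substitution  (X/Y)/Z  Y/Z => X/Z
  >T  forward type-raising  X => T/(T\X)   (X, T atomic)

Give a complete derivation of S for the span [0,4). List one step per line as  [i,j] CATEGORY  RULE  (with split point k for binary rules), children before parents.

[0,1] S/N  lex  "today"
[1,2] PP\S  lex  "dog"
[2,3] PP\(PP\S)  lex  "that"
[1,3] PP  <  k=2
[3,4] N\PP  lex  "city"
[1,4] N  <  k=3
[0,4] S  >  k=1

[0,4] S   >
  [0,1] "today" : S/N
  [1,4] N   <
    [1,3] PP   <
      [1,2] "dog" : PP\S
      [2,3] "that" : PP\(PP\S)
    [3,4] "city" : N\PP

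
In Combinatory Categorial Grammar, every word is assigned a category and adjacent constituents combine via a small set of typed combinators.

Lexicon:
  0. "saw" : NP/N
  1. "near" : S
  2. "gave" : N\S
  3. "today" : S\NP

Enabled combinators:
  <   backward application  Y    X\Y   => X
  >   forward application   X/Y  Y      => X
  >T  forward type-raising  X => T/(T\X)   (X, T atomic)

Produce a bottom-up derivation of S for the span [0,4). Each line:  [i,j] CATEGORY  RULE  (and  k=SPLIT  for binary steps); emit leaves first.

[0,4] S   <
  [0,3] NP   >
    [0,1] "saw" : NP/N
    [1,3] N   <
      [1,2] "near" : S
      [2,3] "gave" : N\S
  [3,4] "today" : S\NP

[0,1] NP/N  lex  "saw"
[1,2] S  lex  "near"
[2,3] N\S  lex  "gave"
[1,3] N  <  k=2
[0,3] NP  >  k=1
[3,4] S\NP  lex  "today"
[0,4] S  <  k=3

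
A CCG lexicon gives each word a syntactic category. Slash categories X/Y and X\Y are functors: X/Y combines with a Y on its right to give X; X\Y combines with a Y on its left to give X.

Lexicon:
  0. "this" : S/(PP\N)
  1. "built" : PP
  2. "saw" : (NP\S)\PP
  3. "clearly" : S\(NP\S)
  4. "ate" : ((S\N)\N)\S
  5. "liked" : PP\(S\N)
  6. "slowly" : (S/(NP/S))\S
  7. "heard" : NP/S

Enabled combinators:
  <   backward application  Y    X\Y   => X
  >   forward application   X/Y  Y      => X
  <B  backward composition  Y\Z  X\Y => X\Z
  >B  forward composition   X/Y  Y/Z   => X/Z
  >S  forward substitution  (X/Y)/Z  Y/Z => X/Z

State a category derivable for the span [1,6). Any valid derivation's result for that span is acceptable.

[0,8] S   >
  [0,7] S/(NP/S)   <
    [0,6] S   >
      [0,1] "this" : S/(PP\N)
      [1,6] PP\N   <B
        [1,5] (S\N)\N   <
          [1,4] S   <
            [1,2] "built" : PP
            [2,4] S\PP   <B
              [2,3] "saw" : (NP\S)\PP
              [3,4] "clearly" : S\(NP\S)
          [4,5] "ate" : ((S\N)\N)\S
        [5,6] "liked" : PP\(S\N)
    [6,7] "slowly" : (S/(NP/S))\S
  [7,8] "heard" : NP/S

PP\N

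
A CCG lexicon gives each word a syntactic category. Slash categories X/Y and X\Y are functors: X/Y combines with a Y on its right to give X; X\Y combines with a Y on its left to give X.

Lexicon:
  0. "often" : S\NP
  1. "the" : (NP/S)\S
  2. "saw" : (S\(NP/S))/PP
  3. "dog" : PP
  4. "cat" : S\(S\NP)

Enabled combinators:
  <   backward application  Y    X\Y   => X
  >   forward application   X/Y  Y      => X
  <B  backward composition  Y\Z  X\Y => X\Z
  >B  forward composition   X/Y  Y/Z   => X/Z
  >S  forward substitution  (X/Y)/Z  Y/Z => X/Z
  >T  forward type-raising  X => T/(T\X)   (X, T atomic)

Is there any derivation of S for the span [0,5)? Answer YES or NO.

YES

[0,5] S   <
  [0,4] S\NP   <B
    [0,1] "often" : S\NP
    [1,4] S\S   <B
      [1,2] "the" : (NP/S)\S
      [2,4] S\(NP/S)   >
        [2,3] "saw" : (S\(NP/S))/PP
        [3,4] "dog" : PP
  [4,5] "cat" : S\(S\NP)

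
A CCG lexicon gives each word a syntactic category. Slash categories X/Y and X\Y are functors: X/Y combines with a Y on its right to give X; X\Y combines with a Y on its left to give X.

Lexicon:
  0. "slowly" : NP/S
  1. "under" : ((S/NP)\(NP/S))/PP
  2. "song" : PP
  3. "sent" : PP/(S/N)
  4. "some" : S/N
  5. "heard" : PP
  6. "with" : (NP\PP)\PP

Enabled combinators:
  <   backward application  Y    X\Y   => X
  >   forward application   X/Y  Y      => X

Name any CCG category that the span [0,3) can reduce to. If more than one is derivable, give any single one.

S/NP

[0,7] S   >
  [0,3] S/NP   <
    [0,1] "slowly" : NP/S
    [1,3] (S/NP)\(NP/S)   >
      [1,2] "under" : ((S/NP)\(NP/S))/PP
      [2,3] "song" : PP
  [3,7] NP   <
    [3,5] PP   >
      [3,4] "sent" : PP/(S/N)
      [4,5] "some" : S/N
    [5,7] NP\PP   <
      [5,6] "heard" : PP
      [6,7] "with" : (NP\PP)\PP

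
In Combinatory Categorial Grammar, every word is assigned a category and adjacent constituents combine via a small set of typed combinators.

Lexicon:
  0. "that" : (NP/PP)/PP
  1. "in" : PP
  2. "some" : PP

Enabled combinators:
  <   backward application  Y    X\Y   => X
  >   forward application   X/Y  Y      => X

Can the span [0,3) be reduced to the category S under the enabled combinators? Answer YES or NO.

NO

(NP/PP)/PP PP PP
CKY chart[0,3] = {NP}; S ∉ chart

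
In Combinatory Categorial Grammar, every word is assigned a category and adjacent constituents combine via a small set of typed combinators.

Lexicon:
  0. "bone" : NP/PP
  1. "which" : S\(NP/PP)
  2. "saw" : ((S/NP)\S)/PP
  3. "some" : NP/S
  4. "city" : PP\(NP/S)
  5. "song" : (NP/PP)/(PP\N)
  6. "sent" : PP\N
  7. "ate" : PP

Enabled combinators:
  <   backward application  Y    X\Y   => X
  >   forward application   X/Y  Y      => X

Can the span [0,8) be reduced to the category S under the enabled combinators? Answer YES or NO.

YES

[0,8] S   >
  [0,5] S/NP   <
    [0,2] S   <
      [0,1] "bone" : NP/PP
      [1,2] "which" : S\(NP/PP)
    [2,5] (S/NP)\S   >
      [2,3] "saw" : ((S/NP)\S)/PP
      [3,5] PP   <
        [3,4] "some" : NP/S
        [4,5] "city" : PP\(NP/S)
  [5,8] NP   >
    [5,7] NP/PP   >
      [5,6] "song" : (NP/PP)/(PP\N)
      [6,7] "sent" : PP\N
    [7,8] "ate" : PP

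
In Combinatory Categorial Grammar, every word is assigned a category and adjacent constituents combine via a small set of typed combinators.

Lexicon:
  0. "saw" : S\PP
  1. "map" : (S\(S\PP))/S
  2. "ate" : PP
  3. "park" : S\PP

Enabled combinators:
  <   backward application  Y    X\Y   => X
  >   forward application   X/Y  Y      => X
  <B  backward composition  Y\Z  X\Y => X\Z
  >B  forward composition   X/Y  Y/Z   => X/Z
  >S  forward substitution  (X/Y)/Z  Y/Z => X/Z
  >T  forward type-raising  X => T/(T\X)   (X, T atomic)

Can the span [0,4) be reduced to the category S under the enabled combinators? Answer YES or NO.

[0,4] S   <
  [0,1] "saw" : S\PP
  [1,4] S\(S\PP)   >
    [1,2] "map" : (S\(S\PP))/S
    [2,4] S   <
      [2,3] "ate" : PP
      [3,4] "park" : S\PP

YES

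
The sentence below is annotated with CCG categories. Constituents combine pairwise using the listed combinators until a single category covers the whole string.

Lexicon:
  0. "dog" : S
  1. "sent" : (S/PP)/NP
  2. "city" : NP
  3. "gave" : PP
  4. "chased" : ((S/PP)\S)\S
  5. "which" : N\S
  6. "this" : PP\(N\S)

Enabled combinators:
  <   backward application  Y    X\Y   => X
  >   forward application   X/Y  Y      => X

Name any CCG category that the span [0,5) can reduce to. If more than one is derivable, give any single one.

[0,7] S   >
  [0,5] S/PP   <
    [0,1] "dog" : S
    [1,5] (S/PP)\S   <
      [1,4] S   >
        [1,3] S/PP   >
          [1,2] "sent" : (S/PP)/NP
          [2,3] "city" : NP
        [3,4] "gave" : PP
      [4,5] "chased" : ((S/PP)\S)\S
  [5,7] PP   <
    [5,6] "which" : N\S
    [6,7] "this" : PP\(N\S)

S/PP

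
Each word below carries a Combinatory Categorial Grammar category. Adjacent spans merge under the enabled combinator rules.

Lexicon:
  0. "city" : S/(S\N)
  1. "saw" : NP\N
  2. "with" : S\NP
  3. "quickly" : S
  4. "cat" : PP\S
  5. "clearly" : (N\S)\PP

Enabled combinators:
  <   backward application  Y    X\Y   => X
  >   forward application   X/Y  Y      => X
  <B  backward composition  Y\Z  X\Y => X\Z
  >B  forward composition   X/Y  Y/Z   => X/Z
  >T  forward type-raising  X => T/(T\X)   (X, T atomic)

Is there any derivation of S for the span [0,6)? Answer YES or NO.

NO

S/(S\N) NP\N S\NP S PP\S (N\S)\PP
CKY chart[0,6] = {N, N/(N\N), NP/(NP\N), PP/(PP\N), S/(S\N)}; S ∉ chart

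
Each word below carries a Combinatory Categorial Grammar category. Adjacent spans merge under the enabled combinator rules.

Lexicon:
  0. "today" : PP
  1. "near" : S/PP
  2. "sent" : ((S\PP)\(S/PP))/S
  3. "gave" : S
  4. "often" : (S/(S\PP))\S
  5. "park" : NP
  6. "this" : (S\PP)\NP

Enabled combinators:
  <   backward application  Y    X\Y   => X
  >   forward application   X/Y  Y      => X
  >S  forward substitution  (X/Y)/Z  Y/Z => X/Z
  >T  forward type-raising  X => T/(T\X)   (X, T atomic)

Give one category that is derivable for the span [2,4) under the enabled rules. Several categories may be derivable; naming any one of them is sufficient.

(S\PP)\(S/PP)

[0,7] S   >
  [0,5] S/(S\PP)   <
    [0,4] S   <
      [0,1] "today" : PP
      [1,4] S\PP   <
        [1,2] "near" : S/PP
        [2,4] (S\PP)\(S/PP)   >
          [2,3] "sent" : ((S\PP)\(S/PP))/S
          [3,4] "gave" : S
    [4,5] "often" : (S/(S\PP))\S
  [5,7] S\PP   <
    [5,6] "park" : NP
    [6,7] "this" : (S\PP)\NP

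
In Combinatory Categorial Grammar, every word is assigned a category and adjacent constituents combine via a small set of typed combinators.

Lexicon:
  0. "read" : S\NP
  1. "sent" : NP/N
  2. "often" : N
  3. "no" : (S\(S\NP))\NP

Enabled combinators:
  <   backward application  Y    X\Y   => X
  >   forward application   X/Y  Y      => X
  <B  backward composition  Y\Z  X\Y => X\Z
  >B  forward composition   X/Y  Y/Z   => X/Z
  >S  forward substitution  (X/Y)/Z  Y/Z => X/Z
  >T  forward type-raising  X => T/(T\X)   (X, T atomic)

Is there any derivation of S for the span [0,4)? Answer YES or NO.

YES

[0,4] S   <
  [0,1] "read" : S\NP
  [1,4] S\(S\NP)   <
    [1,3] NP   >
      [1,2] "sent" : NP/N
      [2,3] "often" : N
    [3,4] "no" : (S\(S\NP))\NP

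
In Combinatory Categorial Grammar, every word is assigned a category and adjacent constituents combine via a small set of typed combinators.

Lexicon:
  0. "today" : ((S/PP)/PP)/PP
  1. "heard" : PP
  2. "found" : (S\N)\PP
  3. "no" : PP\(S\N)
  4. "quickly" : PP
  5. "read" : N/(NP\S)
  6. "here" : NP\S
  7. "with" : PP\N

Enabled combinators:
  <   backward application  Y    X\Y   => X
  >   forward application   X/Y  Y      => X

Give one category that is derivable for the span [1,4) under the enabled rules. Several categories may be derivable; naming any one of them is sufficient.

[0,8] S   >
  [0,5] S/PP   >
    [0,4] (S/PP)/PP   >
      [0,1] "today" : ((S/PP)/PP)/PP
      [1,4] PP   <
        [1,3] S\N   <
          [1,2] "heard" : PP
          [2,3] "found" : (S\N)\PP
        [3,4] "no" : PP\(S\N)
    [4,5] "quickly" : PP
  [5,8] PP   <
    [5,7] N   >
      [5,6] "read" : N/(NP\S)
      [6,7] "here" : NP\S
    [7,8] "with" : PP\N

PP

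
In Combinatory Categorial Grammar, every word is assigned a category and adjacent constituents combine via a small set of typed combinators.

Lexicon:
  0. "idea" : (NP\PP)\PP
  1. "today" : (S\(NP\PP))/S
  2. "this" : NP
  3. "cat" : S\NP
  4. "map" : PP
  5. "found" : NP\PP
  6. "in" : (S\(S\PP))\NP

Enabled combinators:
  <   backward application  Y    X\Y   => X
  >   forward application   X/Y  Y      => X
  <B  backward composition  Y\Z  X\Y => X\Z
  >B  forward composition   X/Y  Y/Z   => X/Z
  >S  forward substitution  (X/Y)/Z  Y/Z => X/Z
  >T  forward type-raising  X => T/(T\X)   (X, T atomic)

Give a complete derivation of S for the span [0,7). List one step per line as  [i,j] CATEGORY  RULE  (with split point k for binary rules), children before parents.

[0,1] (NP\PP)\PP  lex  "idea"
[1,2] (S\(NP\PP))/S  lex  "today"
[2,3] NP  lex  "this"
[2,3] S/(S\NP)  >T
[3,4] S\NP  lex  "cat"
[2,4] S  >  k=3
[1,4] S\(NP\PP)  >  k=2
[0,4] S\PP  <B  k=1
[4,5] PP  lex  "map"
[5,6] NP\PP  lex  "found"
[4,6] NP  <  k=5
[6,7] (S\(S\PP))\NP  lex  "in"
[4,7] S\(S\PP)  <  k=6
[0,7] S  <  k=4

[0,7] S   <
  [0,4] S\PP   <B
    [0,1] "idea" : (NP\PP)\PP
    [1,4] S\(NP\PP)   >
      [1,2] "today" : (S\(NP\PP))/S
      [2,4] S   >
        [2,3] S/(S\NP)   >T
          [2,3] "this" : NP
        [3,4] "cat" : S\NP
  [4,7] S\(S\PP)   <
    [4,6] NP   <
      [4,5] "map" : PP
      [5,6] "found" : NP\PP
    [6,7] "in" : (S\(S\PP))\NP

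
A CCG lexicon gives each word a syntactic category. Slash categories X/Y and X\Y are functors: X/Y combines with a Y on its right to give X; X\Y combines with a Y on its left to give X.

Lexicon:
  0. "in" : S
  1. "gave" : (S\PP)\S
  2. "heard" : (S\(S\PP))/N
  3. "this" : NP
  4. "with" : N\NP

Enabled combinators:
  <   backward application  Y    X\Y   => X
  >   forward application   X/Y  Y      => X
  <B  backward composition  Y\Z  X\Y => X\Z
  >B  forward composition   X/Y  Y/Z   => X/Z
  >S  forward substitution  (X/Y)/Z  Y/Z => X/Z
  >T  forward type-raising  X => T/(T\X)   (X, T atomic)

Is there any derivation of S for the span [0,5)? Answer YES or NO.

YES

[0,5] S   <
  [0,2] S\PP   <
    [0,1] "in" : S
    [1,2] "gave" : (S\PP)\S
  [2,5] S\(S\PP)   >
    [2,3] "heard" : (S\(S\PP))/N
    [3,5] N   <
      [3,4] "this" : NP
      [4,5] "with" : N\NP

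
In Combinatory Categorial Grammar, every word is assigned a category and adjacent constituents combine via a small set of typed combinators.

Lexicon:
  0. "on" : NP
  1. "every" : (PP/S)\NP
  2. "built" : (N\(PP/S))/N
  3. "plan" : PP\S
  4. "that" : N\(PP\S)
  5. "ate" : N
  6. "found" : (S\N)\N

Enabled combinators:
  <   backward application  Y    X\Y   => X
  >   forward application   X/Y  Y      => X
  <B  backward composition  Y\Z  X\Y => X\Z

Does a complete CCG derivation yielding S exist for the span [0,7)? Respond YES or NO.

YES

[0,7] S   <
  [0,5] N   <
    [0,2] PP/S   <
      [0,1] "on" : NP
      [1,2] "every" : (PP/S)\NP
    [2,5] N\(PP/S)   >
      [2,3] "built" : (N\(PP/S))/N
      [3,5] N   <
        [3,4] "plan" : PP\S
        [4,5] "that" : N\(PP\S)
  [5,7] S\N   <
    [5,6] "ate" : N
    [6,7] "found" : (S\N)\N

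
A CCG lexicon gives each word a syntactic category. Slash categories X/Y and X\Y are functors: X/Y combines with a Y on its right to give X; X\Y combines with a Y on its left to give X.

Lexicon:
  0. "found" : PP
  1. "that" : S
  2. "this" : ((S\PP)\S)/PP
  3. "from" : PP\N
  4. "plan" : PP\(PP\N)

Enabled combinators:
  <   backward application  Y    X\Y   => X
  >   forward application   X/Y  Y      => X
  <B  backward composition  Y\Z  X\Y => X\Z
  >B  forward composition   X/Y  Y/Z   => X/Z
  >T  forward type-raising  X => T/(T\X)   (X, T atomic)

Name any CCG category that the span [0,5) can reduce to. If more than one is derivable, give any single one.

S

[0,5] S   >
  [0,1] S/(S\PP)   >T
    [0,1] "found" : PP
  [1,5] S\PP   <
    [1,2] "that" : S
    [2,5] (S\PP)\S   >
      [2,3] "this" : ((S\PP)\S)/PP
      [3,5] PP   <
        [3,4] "from" : PP\N
        [4,5] "plan" : PP\(PP\N)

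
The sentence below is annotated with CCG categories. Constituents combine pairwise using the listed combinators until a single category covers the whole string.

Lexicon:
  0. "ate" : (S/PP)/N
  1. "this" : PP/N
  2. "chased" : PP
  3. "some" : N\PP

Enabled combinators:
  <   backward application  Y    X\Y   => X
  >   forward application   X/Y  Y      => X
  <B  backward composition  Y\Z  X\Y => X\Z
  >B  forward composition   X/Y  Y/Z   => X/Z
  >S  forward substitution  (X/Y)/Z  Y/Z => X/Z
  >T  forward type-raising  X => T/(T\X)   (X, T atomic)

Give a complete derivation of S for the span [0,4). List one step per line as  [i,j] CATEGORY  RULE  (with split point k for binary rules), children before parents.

[0,1] (S/PP)/N  lex  "ate"
[1,2] PP/N  lex  "this"
[0,2] S/N  >S  k=1
[2,3] PP  lex  "chased"
[3,4] N\PP  lex  "some"
[2,4] N  <  k=3
[0,4] S  >  k=2

[0,4] S   >
  [0,2] S/N   >S
    [0,1] "ate" : (S/PP)/N
    [1,2] "this" : PP/N
  [2,4] N   <
    [2,3] "chased" : PP
    [3,4] "some" : N\PP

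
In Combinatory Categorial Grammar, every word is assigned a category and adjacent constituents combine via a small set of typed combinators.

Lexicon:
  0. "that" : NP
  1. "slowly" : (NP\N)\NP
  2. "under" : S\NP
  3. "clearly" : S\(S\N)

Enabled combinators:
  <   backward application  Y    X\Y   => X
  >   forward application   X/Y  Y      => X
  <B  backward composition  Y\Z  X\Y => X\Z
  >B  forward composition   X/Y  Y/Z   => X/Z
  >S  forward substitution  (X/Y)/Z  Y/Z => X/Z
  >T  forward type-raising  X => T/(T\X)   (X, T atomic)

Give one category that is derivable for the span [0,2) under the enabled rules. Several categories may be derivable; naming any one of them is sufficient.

NP\N

[0,4] S   <
  [0,3] S\N   <B
    [0,2] NP\N   <
      [0,1] "that" : NP
      [1,2] "slowly" : (NP\N)\NP
    [2,3] "under" : S\NP
  [3,4] "clearly" : S\(S\N)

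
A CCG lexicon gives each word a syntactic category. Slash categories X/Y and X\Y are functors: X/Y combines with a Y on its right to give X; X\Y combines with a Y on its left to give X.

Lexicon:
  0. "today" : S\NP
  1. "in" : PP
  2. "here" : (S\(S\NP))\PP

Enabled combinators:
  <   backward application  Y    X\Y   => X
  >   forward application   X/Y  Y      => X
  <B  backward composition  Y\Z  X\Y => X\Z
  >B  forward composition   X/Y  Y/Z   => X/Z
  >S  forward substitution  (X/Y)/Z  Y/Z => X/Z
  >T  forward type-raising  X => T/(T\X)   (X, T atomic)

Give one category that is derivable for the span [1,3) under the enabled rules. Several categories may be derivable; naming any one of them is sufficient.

S\(S\NP)

[0,3] S   <
  [0,1] "today" : S\NP
  [1,3] S\(S\NP)   <
    [1,2] "in" : PP
    [2,3] "here" : (S\(S\NP))\PP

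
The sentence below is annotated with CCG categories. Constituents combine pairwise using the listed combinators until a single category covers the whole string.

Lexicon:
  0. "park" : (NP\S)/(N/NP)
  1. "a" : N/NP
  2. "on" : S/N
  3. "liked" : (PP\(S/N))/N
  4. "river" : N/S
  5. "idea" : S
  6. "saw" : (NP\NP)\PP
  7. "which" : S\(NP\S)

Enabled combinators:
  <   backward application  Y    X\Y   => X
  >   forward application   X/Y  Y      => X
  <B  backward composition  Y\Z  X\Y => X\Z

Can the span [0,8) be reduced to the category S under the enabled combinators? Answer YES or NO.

[0,8] S   <
  [0,7] NP\S   <B
    [0,2] NP\S   >
      [0,1] "park" : (NP\S)/(N/NP)
      [1,2] "a" : N/NP
    [2,7] NP\NP   <
      [2,6] PP   <
        [2,3] "on" : S/N
        [3,6] PP\(S/N)   >
          [3,4] "liked" : (PP\(S/N))/N
          [4,6] N   >
            [4,5] "river" : N/S
            [5,6] "idea" : S
      [6,7] "saw" : (NP\NP)\PP
  [7,8] "which" : S\(NP\S)

YES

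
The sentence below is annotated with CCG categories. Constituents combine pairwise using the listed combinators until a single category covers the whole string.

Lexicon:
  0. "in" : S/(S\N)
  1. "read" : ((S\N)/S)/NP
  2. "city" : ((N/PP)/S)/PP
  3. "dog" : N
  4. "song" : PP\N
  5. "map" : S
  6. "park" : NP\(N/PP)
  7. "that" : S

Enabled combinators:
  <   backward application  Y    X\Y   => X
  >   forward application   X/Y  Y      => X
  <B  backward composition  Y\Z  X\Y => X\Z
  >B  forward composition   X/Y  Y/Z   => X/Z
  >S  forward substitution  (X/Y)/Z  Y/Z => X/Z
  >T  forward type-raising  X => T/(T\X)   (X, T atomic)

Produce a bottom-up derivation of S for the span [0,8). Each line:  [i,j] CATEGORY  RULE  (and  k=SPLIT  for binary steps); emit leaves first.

[0,8] S   >
  [0,1] "in" : S/(S\N)
  [1,8] S\N   >
    [1,7] (S\N)/S   >
      [1,2] "read" : ((S\N)/S)/NP
      [2,7] NP   <
        [2,6] N/PP   >
          [2,5] (N/PP)/S   >
            [2,3] "city" : ((N/PP)/S)/PP
            [3,5] PP   <
              [3,4] "dog" : N
              [4,5] "song" : PP\N
          [5,6] "map" : S
        [6,7] "park" : NP\(N/PP)
    [7,8] "that" : S

[0,1] S/(S\N)  lex  "in"
[1,2] ((S\N)/S)/NP  lex  "read"
[2,3] ((N/PP)/S)/PP  lex  "city"
[3,4] N  lex  "dog"
[4,5] PP\N  lex  "song"
[3,5] PP  <  k=4
[2,5] (N/PP)/S  >  k=3
[5,6] S  lex  "map"
[2,6] N/PP  >  k=5
[6,7] NP\(N/PP)  lex  "park"
[2,7] NP  <  k=6
[1,7] (S\N)/S  >  k=2
[7,8] S  lex  "that"
[1,8] S\N  >  k=7
[0,8] S  >  k=1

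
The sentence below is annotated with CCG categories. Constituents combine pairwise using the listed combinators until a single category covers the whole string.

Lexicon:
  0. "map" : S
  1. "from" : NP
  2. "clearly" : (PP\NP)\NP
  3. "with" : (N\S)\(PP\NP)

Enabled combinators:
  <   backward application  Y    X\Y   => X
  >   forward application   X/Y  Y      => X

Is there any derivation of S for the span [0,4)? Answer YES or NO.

NO

S NP (PP\NP)\NP (N\S)\(PP\NP)
CKY chart[0,4] = {N}; S ∉ chart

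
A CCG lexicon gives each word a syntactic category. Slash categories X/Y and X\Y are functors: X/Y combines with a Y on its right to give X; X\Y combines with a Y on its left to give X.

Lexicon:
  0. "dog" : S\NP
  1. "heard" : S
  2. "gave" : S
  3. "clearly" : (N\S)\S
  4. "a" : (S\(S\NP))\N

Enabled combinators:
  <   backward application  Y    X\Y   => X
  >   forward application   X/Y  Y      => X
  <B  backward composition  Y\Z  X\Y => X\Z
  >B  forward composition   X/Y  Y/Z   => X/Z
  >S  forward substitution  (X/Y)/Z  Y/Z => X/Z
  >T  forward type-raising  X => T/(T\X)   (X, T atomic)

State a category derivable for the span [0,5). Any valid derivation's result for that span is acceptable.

[0,5] S   <
  [0,1] "dog" : S\NP
  [1,5] S\(S\NP)   <
    [1,4] N   >
      [1,2] N/(N\S)   >T
        [1,2] "heard" : S
      [2,4] N\S   <
        [2,3] "gave" : S
        [3,4] "clearly" : (N\S)\S
    [4,5] "a" : (S\(S\NP))\N

S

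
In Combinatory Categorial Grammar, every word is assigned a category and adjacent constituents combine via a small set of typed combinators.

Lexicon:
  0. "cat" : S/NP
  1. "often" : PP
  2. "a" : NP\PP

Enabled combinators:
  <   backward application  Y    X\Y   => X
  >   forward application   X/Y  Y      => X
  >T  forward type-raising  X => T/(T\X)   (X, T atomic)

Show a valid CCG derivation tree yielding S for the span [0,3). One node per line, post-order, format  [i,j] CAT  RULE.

[0,1] S/NP  lex  "cat"
[1,2] PP  lex  "often"
[2,3] NP\PP  lex  "a"
[1,3] NP  <  k=2
[0,3] S  >  k=1

[0,3] S   >
  [0,1] "cat" : S/NP
  [1,3] NP   <
    [1,2] "often" : PP
    [2,3] "a" : NP\PP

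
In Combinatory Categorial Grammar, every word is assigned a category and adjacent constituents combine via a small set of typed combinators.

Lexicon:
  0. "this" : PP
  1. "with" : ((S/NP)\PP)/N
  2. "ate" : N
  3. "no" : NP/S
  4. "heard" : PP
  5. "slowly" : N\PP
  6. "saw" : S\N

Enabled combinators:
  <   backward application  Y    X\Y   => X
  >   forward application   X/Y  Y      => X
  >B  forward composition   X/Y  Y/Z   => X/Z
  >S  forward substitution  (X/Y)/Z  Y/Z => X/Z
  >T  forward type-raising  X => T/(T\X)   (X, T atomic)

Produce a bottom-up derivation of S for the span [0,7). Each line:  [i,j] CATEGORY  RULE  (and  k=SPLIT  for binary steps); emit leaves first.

[0,1] PP  lex  "this"
[1,2] ((S/NP)\PP)/N  lex  "with"
[2,3] N  lex  "ate"
[1,3] (S/NP)\PP  >  k=2
[0,3] S/NP  <  k=1
[3,4] NP/S  lex  "no"
[4,5] PP  lex  "heard"
[4,5] N/(N\PP)  >T
[5,6] N\PP  lex  "slowly"
[4,6] N  >  k=5
[6,7] S\N  lex  "saw"
[4,7] S  <  k=6
[3,7] NP  >  k=4
[0,7] S  >  k=3

[0,7] S   >
  [0,3] S/NP   <
    [0,1] "this" : PP
    [1,3] (S/NP)\PP   >
      [1,2] "with" : ((S/NP)\PP)/N
      [2,3] "ate" : N
  [3,7] NP   >
    [3,4] "no" : NP/S
    [4,7] S   <
      [4,6] N   >
        [4,5] N/(N\PP)   >T
          [4,5] "heard" : PP
        [5,6] "slowly" : N\PP
      [6,7] "saw" : S\N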